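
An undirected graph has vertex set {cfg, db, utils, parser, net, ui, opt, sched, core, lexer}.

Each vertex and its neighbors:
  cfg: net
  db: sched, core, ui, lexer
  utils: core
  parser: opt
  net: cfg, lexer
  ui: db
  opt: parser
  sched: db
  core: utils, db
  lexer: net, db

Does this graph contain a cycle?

DFS, tracking each vertex's parent; an edge to a visited non-parent vertex closes a cycle.
Start from parser:
visit parser (parent –)
  visit opt (parent parser)
    opt–parser: parent, skip
visit cfg (parent –)
  visit net (parent cfg)
    net–cfg: parent, skip
    visit lexer (parent net)
      lexer–net: parent, skip
      visit db (parent lexer)
        visit sched (parent db)
          sched–db: parent, skip
        visit core (parent db)
          visit utils (parent core)
            utils–core: parent, skip
          core–db: parent, skip
        visit ui (parent db)
          ui–db: parent, skip
        db–lexer: parent, skip
No non-parent visited neighbor found — the graph is a forest.

No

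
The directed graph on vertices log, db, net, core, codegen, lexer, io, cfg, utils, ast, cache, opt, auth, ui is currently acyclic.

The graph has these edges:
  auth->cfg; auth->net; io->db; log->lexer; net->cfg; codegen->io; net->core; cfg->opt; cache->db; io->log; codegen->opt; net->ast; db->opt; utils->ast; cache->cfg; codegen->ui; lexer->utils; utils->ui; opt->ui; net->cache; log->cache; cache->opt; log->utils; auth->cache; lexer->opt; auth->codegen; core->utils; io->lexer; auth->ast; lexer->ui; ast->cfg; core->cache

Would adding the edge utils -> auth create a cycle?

Adding utils→auth creates a cycle iff auth can already reach utils.
Path from auth: auth → net → core → utils.
So auth → … → utils → auth is a cycle.

Yes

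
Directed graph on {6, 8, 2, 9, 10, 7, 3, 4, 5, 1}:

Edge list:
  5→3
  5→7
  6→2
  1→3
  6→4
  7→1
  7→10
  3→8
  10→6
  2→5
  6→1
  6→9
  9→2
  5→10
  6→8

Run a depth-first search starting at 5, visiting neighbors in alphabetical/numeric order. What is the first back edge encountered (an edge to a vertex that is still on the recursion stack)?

DFS from 5 (visiting neighbors in alphabetical/numeric order); mark gray on enter, black on exit:
5 gray
  3 gray
    8 gray
    8 black
  3 black
  7 gray
    1 gray
      1→3: 3 black — skip
    1 black
    10 gray
      6 gray
        6→1: 1 black — skip
        2 gray
          2→5: 5 is gray → back edge
First back edge: 2 → 5.

2→5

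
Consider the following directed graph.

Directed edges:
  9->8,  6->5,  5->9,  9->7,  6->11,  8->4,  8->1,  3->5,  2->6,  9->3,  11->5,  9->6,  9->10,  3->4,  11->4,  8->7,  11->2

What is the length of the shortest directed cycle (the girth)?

3

For each vertex v, BFS finds the shortest path from v back to v.
The shortest such closed walk is 9 → 6 → 5 → 9, length 3.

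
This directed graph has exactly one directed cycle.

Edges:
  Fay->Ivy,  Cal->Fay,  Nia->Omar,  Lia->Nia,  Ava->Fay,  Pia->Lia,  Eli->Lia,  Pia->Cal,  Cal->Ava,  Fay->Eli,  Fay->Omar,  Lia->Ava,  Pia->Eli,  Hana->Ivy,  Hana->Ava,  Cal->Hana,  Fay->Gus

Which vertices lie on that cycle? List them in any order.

Ava, Eli, Fay, Lia

DFS with gray/black marking from Ava:
Ava gray
  Fay gray
    Gus gray
    Gus black
    Ivy gray
    Ivy black
    Omar gray
    Omar black
    Eli gray
      Lia gray
        Nia gray
          Nia→Omar: Omar black — skip
        Nia black
        Lia→Ava: Ava is gray → back edge
Back edge closes the cycle Ava → Fay → Eli → Lia → Ava; its vertices are {Ava, Eli, Fay, Lia}.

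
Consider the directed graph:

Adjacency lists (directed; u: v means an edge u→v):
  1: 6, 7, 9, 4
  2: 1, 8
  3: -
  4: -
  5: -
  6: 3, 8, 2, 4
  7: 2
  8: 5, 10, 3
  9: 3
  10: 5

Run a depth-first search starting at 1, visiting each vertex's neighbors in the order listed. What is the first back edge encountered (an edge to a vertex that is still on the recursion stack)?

2->1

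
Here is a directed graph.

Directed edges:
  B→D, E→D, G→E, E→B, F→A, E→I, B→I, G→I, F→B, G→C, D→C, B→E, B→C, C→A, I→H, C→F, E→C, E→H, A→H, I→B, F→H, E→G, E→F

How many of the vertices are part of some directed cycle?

7

A vertex is on a directed cycle iff it belongs to a strongly connected component of size ≥ 2 (or has a self-loop).
The vertices on cycles are {B, C, D, E, F, G, I} — 7 in total.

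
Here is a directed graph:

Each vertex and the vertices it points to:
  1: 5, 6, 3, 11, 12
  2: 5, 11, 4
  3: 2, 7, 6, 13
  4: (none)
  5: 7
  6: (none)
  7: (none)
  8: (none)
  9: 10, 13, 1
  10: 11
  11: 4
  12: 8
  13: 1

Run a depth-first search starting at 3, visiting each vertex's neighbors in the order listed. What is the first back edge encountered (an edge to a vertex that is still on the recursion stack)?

1->3

DFS from 3 (visiting each vertex's neighbors in the order listed); mark gray on enter, black on exit:
3 gray
  2 gray
    5 gray
      7 gray
      7 black
    5 black
    11 gray
      4 gray
      4 black
    11 black
    2→4: 4 black — skip
  2 black
  3→7: 7 black — skip
  6 gray
  6 black
  13 gray
    1 gray
      1→5: 5 black — skip
      1→6: 6 black — skip
      1→3: 3 is gray → back edge
First back edge: 1 → 3.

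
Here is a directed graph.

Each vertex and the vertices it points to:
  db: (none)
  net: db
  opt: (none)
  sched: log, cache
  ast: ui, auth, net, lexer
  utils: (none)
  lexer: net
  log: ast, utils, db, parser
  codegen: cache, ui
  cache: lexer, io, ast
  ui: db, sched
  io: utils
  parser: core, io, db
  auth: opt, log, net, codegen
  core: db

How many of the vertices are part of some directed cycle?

7

A vertex is on a directed cycle iff it belongs to a strongly connected component of size ≥ 2 (or has a self-loop).
The vertices on cycles are {ui, ast, log, auth, cache, sched, codegen} — 7 in total.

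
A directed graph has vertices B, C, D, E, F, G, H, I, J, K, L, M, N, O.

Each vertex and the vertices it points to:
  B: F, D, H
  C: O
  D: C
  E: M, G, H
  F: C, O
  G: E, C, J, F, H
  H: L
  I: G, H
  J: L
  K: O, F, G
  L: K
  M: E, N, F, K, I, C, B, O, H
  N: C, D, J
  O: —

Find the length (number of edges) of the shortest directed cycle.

2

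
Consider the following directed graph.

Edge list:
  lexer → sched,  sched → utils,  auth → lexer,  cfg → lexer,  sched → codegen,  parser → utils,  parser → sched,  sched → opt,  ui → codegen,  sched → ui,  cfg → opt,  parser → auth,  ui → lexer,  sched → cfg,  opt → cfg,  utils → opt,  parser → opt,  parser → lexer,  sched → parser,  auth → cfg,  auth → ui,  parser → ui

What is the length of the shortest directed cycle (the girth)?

For each vertex v, BFS finds the shortest path from v back to v.
The shortest such closed walk is sched → parser → sched, length 2.

2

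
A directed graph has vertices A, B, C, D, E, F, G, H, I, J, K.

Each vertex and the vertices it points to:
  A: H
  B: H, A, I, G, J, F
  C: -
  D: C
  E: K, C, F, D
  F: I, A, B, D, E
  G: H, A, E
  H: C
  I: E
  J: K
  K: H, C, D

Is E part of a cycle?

E is on a cycle iff E can reach itself via ≥1 edge.
E → F → E — yes.

Yes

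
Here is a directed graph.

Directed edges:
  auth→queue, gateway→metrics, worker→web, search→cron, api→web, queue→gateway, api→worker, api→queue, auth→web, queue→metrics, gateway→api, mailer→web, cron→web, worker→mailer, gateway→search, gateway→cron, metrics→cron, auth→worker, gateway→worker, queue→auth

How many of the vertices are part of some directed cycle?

4

A vertex is on a directed cycle iff it belongs to a strongly connected component of size ≥ 2 (or has a self-loop).
The vertices on cycles are {api, auth, queue, gateway} — 4 in total.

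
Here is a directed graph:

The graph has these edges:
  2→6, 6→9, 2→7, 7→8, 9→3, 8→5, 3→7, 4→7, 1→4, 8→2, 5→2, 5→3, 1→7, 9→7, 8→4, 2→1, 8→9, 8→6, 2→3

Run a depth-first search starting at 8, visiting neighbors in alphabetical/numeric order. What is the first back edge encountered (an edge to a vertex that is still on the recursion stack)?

7→8

DFS from 8 (visiting neighbors in alphabetical/numeric order); mark gray on enter, black on exit:
8 gray
  2 gray
    1 gray
      4 gray
        7 gray
          7→8: 8 is gray → back edge
First back edge: 7 → 8.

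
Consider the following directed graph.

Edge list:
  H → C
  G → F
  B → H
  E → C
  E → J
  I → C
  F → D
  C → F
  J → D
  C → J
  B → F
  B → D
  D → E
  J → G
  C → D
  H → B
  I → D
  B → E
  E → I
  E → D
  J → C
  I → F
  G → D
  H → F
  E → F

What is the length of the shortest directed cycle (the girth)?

For each vertex v, BFS finds the shortest path from v back to v.
The shortest such closed walk is H → B → H, length 2.

2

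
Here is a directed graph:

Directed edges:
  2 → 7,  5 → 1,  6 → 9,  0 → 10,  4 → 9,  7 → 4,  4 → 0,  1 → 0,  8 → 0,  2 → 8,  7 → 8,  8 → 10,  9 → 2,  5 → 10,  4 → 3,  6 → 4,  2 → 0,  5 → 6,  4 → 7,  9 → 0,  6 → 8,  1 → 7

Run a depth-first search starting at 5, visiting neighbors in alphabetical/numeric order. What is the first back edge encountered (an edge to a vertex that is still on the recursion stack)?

4→7

DFS from 5 (visiting neighbors in alphabetical/numeric order); mark gray on enter, black on exit:
5 gray
  1 gray
    0 gray
      10 gray
      10 black
    0 black
    7 gray
      4 gray
        4→0: 0 black — skip
        3 gray
        3 black
        4→7: 7 is gray → back edge
First back edge: 4 → 7.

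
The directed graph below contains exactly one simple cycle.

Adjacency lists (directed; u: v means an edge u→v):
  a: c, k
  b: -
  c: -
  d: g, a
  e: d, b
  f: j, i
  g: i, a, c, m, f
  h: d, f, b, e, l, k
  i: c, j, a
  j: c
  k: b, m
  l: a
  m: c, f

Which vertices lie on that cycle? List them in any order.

a, f, i, k, m

DFS with gray/black marking from k:
k gray
  b gray
  b black
  m gray
    c gray
    c black
    f gray
      j gray
        j→c: c black — skip
      j black
      i gray
        i→c: c black — skip
        i→j: j black — skip
        a gray
          a→c: c black — skip
          a→k: k is gray → back edge
Back edge closes the cycle k → m → f → i → a → k; its vertices are {a, f, i, k, m}.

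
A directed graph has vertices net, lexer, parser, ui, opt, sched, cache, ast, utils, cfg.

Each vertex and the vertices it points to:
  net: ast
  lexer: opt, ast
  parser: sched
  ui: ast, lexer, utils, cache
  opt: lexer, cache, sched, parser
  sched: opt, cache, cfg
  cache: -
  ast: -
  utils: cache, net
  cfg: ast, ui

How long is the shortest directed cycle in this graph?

For each vertex v, BFS finds the shortest path from v back to v.
The shortest such closed walk is sched → opt → sched, length 2.

2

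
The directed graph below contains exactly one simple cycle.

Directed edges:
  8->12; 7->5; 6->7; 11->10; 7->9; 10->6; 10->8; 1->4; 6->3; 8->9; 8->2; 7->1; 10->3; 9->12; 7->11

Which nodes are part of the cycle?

DFS with gray/black marking from 7:
7 gray
  5 gray
  5 black
  9 gray
    12 gray
    12 black
  9 black
  11 gray
    10 gray
      8 gray
        8→9: 9 black — skip
        8→12: 12 black — skip
        2 gray
        2 black
      8 black
      3 gray
      3 black
      6 gray
        6→7: 7 is gray → back edge
Back edge closes the cycle 7 → 11 → 10 → 6 → 7; its vertices are {6, 7, 10, 11}.

6, 7, 10, 11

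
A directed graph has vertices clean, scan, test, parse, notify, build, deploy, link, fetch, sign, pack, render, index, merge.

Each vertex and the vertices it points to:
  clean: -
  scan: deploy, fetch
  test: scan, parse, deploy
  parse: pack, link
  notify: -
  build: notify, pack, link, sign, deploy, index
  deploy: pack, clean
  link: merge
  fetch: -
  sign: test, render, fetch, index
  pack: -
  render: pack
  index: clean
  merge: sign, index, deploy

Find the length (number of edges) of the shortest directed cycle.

5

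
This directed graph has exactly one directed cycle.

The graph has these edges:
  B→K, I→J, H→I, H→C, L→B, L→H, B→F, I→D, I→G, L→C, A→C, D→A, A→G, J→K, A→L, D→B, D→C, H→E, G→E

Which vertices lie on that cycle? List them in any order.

DFS with gray/black marking from I:
I gray
  G gray
    E gray
    E black
  G black
  D gray
    B gray
      K gray
      K black
      F gray
      F black
    B black
    A gray
      A→G: G black — skip
      C gray
      C black
      L gray
        L→B: B black — skip
        L→C: C black — skip
        H gray
          H→C: C black — skip
          H→I: I is gray → back edge
Back edge closes the cycle I → D → A → L → H → I; its vertices are {A, D, H, I, L}.

A, D, H, I, L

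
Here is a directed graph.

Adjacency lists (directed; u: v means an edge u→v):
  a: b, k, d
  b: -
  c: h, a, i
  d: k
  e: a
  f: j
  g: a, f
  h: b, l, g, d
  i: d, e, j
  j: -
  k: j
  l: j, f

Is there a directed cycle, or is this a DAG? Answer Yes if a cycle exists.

No

DFS with white/gray/black marking, starting from c:
c gray
  h gray
    b gray
    b black
    l gray
      j gray
      j black
      f gray
        f→j: j black — skip
      f black
    l black
    g gray
      a gray
        a→b: b black — skip
        k gray
          k→j: j black — skip
        k black
        d gray
          d→k: k black — skip
        d black
      a black
      g→f: f black — skip
    g black
    h→d: d black — skip
  h black
  c→a: a black — skip
  i gray
    i→d: d black — skip
    e gray
      e→a: a black — skip
    e black
    i→j: j black — skip
  i black
c black
Every edge goes to a white or black vertex — no back edge, so the graph is acyclic.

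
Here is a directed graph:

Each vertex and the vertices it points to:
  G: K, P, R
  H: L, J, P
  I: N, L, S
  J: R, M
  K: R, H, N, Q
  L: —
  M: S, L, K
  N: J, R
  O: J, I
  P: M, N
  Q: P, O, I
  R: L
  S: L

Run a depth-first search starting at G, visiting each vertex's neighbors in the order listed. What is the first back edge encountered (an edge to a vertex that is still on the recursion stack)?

M→K

DFS from G (visiting each vertex's neighbors in the order listed); mark gray on enter, black on exit:
G gray
  K gray
    R gray
      L gray
      L black
    R black
    H gray
      H→L: L black — skip
      J gray
        J→R: R black — skip
        M gray
          S gray
            S→L: L black — skip
          S black
          M→L: L black — skip
          M→K: K is gray → back edge
First back edge: M → K.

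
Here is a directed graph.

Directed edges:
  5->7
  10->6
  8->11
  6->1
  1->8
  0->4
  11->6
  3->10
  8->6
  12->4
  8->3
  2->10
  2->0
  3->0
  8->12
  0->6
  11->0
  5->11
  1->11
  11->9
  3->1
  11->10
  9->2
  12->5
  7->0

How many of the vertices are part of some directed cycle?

12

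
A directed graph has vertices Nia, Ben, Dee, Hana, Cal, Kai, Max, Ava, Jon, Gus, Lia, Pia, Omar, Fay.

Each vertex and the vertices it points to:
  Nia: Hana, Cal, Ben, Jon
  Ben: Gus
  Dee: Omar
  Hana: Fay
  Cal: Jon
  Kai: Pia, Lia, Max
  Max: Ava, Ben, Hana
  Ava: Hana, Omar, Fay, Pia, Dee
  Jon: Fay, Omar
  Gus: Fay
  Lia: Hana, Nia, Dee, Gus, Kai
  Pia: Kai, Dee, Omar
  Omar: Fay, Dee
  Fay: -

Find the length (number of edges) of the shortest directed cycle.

For each vertex v, BFS finds the shortest path from v back to v.
The shortest such closed walk is Kai → Pia → Kai, length 2.

2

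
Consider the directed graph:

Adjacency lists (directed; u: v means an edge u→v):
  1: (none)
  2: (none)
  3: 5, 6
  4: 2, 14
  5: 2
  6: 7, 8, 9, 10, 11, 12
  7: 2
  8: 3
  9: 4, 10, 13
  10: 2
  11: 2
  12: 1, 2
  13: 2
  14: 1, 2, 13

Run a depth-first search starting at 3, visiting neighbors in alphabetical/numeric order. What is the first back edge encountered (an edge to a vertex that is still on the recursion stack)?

DFS from 3 (visiting neighbors in alphabetical/numeric order); mark gray on enter, black on exit:
3 gray
  5 gray
    2 gray
    2 black
  5 black
  6 gray
    7 gray
      7→2: 2 black — skip
    7 black
    8 gray
      8→3: 3 is gray → back edge
First back edge: 8 → 3.

8->3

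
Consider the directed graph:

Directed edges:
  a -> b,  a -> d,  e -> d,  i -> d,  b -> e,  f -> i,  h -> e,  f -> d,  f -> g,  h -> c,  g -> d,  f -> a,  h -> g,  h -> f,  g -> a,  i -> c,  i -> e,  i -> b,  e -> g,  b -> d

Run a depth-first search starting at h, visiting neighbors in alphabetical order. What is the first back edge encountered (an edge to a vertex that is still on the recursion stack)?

b->e

DFS from h (visiting neighbors in alphabetical order); mark gray on enter, black on exit:
h gray
  c gray
  c black
  e gray
    d gray
    d black
    g gray
      a gray
        b gray
          b→d: d black — skip
          b→e: e is gray → back edge
First back edge: b → e.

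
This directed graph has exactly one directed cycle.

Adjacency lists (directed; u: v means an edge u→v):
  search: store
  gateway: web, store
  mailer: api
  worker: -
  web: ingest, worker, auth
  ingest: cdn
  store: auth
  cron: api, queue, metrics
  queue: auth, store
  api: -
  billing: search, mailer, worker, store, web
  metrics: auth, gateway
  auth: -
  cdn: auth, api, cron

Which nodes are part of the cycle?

DFS with gray/black marking from web:
web gray
  ingest gray
    cdn gray
      auth gray
      auth black
      api gray
      api black
      cron gray
        cron→api: api black — skip
        queue gray
          queue→auth: auth black — skip
          store gray
            store→auth: auth black — skip
          store black
        queue black
        metrics gray
          metrics→auth: auth black — skip
          gateway gray
            gateway→web: web is gray → back edge
Back edge closes the cycle web → ingest → cdn → cron → metrics → gateway → web; its vertices are {cdn, web, cron, ingest, gateway, metrics}.

cdn, web, cron, ingest, gateway, metrics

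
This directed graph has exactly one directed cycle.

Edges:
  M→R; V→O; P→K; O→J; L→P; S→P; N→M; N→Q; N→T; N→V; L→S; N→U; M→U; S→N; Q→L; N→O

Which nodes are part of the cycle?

DFS with gray/black marking from N:
N gray
  V gray
    O gray
      J gray
      J black
    O black
  V black
  U gray
  U black
  M gray
    M→U: U black — skip
    R gray
    R black
  M black
  T gray
  T black
  N→O: O black — skip
  Q gray
    L gray
      S gray
        P gray
          K gray
          K black
        P black
        S→N: N is gray → back edge
Back edge closes the cycle N → Q → L → S → N; its vertices are {L, N, Q, S}.

L, N, Q, S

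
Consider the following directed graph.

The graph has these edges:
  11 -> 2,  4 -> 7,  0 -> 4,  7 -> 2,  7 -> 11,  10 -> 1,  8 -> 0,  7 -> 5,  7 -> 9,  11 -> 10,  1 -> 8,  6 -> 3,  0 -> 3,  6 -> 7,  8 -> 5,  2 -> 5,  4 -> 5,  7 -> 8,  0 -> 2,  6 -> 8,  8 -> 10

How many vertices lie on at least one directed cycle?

A vertex is on a directed cycle iff it belongs to a strongly connected component of size ≥ 2 (or has a self-loop).
The vertices on cycles are {0, 1, 4, 7, 8, 10, 11} — 7 in total.

7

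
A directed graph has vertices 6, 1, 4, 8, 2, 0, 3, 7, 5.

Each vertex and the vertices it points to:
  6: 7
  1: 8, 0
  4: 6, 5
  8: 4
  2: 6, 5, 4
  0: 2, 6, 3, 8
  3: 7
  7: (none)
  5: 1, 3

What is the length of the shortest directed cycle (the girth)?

4

For each vertex v, BFS finds the shortest path from v back to v.
The shortest such closed walk is 1 → 8 → 4 → 5 → 1, length 4.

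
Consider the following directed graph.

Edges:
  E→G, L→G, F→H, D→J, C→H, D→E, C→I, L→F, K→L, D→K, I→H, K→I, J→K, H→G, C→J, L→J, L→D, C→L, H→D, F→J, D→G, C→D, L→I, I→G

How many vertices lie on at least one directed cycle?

7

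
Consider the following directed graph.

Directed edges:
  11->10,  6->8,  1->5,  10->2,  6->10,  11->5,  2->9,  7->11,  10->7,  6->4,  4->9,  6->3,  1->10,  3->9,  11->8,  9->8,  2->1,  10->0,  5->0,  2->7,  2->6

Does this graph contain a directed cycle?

DFS with white/gray/black marking, starting from 1:
1 gray
  5 gray
    0 gray
    0 black
  5 black
  10 gray
    10→0: 0 black — skip
    7 gray
      11 gray
        11→5: 5 black — skip
        8 gray
        8 black
        11→10: 10 is gray → back edge
Back edge found, so a cycle exists: 10 → 7 → 11 → 10.

Yes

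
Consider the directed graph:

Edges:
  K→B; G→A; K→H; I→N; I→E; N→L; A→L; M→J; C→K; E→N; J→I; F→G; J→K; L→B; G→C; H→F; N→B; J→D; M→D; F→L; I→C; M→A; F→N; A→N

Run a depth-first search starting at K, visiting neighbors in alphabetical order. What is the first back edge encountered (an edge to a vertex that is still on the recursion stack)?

C->K

DFS from K (visiting neighbors in alphabetical order); mark gray on enter, black on exit:
K gray
  B gray
  B black
  H gray
    F gray
      G gray
        A gray
          L gray
            L→B: B black — skip
          L black
          N gray
            N→B: B black — skip
            N→L: L black — skip
          N black
        A black
        C gray
          C→K: K is gray → back edge
First back edge: C → K.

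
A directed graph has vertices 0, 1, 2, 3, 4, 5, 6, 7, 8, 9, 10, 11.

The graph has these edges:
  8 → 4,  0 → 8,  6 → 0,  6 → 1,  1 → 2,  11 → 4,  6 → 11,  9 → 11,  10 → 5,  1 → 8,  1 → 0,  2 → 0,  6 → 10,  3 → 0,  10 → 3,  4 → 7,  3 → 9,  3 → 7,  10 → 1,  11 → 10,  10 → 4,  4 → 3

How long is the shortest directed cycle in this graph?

4

For each vertex v, BFS finds the shortest path from v back to v.
The shortest such closed walk is 11 → 4 → 3 → 9 → 11, length 4.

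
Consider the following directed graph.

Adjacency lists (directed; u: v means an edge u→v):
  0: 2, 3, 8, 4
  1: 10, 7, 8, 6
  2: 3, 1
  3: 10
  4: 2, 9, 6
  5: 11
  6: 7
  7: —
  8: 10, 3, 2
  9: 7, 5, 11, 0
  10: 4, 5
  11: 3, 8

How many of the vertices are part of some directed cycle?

10

A vertex is on a directed cycle iff it belongs to a strongly connected component of size ≥ 2 (or has a self-loop).
The vertices on cycles are {0, 1, 2, 3, 4, 5, 8, 9, 10, 11} — 10 in total.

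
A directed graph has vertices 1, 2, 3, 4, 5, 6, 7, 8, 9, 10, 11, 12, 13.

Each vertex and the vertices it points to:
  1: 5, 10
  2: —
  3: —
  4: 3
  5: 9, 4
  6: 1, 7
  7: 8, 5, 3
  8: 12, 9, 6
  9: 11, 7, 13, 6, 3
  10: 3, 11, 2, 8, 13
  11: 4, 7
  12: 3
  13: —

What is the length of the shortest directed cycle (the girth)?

For each vertex v, BFS finds the shortest path from v back to v.
The shortest such closed walk is 8 → 9 → 7 → 8, length 3.

3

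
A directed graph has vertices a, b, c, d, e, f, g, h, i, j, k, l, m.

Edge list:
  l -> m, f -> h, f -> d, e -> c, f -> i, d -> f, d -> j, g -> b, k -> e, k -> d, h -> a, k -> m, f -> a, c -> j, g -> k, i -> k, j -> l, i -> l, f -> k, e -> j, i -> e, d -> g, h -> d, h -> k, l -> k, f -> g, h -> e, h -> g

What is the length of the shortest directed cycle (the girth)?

2

For each vertex v, BFS finds the shortest path from v back to v.
The shortest such closed walk is f → d → f, length 2.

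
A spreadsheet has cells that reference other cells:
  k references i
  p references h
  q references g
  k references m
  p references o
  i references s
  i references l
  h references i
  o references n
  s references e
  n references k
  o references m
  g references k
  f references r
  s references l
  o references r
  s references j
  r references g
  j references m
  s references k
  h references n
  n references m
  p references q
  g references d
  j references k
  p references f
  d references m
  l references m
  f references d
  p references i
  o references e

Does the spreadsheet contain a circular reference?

Yes

DFS with white/gray/black marking, starting from e:
e gray
e black
k gray
  i gray
    s gray
      j gray
        m gray
        m black
        j→k: k is gray → back edge
Back edge found, so a cycle exists: k → i → s → j → k.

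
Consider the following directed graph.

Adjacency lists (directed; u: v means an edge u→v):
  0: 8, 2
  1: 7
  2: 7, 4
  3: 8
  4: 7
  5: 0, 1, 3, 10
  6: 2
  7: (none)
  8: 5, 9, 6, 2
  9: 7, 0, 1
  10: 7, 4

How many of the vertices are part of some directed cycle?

5

A vertex is on a directed cycle iff it belongs to a strongly connected component of size ≥ 2 (or has a self-loop).
The vertices on cycles are {0, 3, 5, 8, 9} — 5 in total.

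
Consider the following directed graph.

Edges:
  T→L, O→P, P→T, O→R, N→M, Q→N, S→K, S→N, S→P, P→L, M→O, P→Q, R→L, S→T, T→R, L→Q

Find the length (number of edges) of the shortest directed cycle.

5

For each vertex v, BFS finds the shortest path from v back to v.
The shortest such closed walk is N → M → O → P → Q → N, length 5.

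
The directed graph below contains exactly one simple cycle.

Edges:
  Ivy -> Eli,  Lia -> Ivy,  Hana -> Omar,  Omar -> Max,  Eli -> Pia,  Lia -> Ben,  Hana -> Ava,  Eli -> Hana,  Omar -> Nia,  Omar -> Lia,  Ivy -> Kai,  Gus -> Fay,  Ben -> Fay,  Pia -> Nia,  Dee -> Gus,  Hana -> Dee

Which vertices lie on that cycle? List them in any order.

Eli, Ivy, Lia, Hana, Omar

DFS with gray/black marking from Hana:
Hana gray
  Ava gray
  Ava black
  Omar gray
    Lia gray
      Ivy gray
        Kai gray
        Kai black
        Eli gray
          Pia gray
            Nia gray
            Nia black
          Pia black
          Eli→Hana: Hana is gray → back edge
Back edge closes the cycle Hana → Omar → Lia → Ivy → Eli → Hana; its vertices are {Eli, Ivy, Lia, Hana, Omar}.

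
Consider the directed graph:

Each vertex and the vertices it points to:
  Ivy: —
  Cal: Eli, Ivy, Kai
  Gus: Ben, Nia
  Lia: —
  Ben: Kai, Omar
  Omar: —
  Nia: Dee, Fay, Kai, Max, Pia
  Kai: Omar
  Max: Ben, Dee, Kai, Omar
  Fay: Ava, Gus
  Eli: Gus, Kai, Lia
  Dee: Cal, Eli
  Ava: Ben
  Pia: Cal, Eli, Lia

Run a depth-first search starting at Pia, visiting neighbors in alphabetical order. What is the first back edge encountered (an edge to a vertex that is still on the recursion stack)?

Dee->Cal

DFS from Pia (visiting neighbors in alphabetical order); mark gray on enter, black on exit:
Pia gray
  Cal gray
    Eli gray
      Gus gray
        Ben gray
          Kai gray
            Omar gray
            Omar black
          Kai black
          Ben→Omar: Omar black — skip
        Ben black
        Nia gray
          Dee gray
            Dee→Cal: Cal is gray → back edge
First back edge: Dee → Cal.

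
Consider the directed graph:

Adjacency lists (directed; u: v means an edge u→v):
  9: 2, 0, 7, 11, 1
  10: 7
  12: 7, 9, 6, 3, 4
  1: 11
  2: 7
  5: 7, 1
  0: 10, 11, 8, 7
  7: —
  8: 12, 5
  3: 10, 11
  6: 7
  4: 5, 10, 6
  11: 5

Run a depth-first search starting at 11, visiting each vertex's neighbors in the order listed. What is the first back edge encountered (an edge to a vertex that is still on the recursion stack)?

1→11

DFS from 11 (visiting each vertex's neighbors in the order listed); mark gray on enter, black on exit:
11 gray
  5 gray
    7 gray
    7 black
    1 gray
      1→11: 11 is gray → back edge
First back edge: 1 → 11.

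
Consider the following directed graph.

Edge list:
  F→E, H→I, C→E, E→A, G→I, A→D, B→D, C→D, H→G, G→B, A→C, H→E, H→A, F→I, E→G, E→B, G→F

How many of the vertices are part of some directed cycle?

5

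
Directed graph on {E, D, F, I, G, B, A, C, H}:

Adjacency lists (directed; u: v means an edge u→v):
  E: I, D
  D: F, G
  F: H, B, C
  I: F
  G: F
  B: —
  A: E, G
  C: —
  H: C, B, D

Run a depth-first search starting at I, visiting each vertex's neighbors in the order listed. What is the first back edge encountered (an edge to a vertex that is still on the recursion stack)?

D→F

DFS from I (visiting each vertex's neighbors in the order listed); mark gray on enter, black on exit:
I gray
  F gray
    H gray
      C gray
      C black
      B gray
      B black
      D gray
        D→F: F is gray → back edge
First back edge: D → F.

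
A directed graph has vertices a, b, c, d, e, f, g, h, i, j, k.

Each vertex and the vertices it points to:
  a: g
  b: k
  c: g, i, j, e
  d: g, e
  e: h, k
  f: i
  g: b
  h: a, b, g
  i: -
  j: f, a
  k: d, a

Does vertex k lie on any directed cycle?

k is on a cycle iff k can reach itself via ≥1 edge.
k → d → e → k — yes.

Yes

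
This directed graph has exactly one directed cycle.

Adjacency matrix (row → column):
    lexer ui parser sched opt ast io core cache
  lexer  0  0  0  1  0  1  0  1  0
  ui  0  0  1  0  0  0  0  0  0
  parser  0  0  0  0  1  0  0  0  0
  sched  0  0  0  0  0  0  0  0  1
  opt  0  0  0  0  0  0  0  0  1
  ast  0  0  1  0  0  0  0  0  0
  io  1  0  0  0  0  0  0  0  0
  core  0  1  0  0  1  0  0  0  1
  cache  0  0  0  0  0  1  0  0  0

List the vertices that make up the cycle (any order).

DFS with gray/black marking from ast:
ast gray
  parser gray
    opt gray
      cache gray
        cache→ast: ast is gray → back edge
Back edge closes the cycle ast → parser → opt → cache → ast; its vertices are {ast, opt, cache, parser}.

ast, opt, cache, parser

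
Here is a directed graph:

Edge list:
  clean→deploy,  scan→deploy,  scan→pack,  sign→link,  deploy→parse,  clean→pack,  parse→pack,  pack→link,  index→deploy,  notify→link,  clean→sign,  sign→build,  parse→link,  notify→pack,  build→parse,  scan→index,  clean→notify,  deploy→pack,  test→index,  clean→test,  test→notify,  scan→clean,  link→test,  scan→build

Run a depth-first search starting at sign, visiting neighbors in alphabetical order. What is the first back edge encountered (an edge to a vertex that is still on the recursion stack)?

DFS from sign (visiting neighbors in alphabetical order); mark gray on enter, black on exit:
sign gray
  build gray
    parse gray
      link gray
        test gray
          index gray
            deploy gray
              pack gray
                pack→link: link is gray → back edge
First back edge: pack → link.

pack->link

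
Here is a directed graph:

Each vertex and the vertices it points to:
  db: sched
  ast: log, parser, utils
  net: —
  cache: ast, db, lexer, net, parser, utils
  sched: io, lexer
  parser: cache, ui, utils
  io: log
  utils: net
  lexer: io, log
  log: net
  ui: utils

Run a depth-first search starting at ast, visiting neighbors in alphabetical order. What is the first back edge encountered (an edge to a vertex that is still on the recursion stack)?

DFS from ast (visiting neighbors in alphabetical order); mark gray on enter, black on exit:
ast gray
  log gray
    net gray
    net black
  log black
  parser gray
    cache gray
      cache→ast: ast is gray → back edge
First back edge: cache → ast.

cache->ast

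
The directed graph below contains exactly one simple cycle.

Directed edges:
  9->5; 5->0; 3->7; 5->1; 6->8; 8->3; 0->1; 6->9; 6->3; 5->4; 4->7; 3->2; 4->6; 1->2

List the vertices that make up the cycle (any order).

4, 5, 6, 9

DFS with gray/black marking from 5:
5 gray
  1 gray
    2 gray
    2 black
  1 black
  0 gray
    0→1: 1 black — skip
  0 black
  4 gray
    7 gray
    7 black
    6 gray
      8 gray
        3 gray
          3→2: 2 black — skip
          3→7: 7 black — skip
        3 black
      8 black
      6→3: 3 black — skip
      9 gray
        9→5: 5 is gray → back edge
Back edge closes the cycle 5 → 4 → 6 → 9 → 5; its vertices are {4, 5, 6, 9}.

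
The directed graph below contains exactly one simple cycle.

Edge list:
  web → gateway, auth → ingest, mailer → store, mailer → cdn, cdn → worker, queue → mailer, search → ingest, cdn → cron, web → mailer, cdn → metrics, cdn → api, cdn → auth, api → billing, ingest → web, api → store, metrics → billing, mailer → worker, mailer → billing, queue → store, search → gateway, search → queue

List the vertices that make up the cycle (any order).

cdn, web, auth, ingest, mailer

DFS with gray/black marking from ingest:
ingest gray
  web gray
    gateway gray
    gateway black
    mailer gray
      store gray
      store black
      billing gray
      billing black
      worker gray
      worker black
      cdn gray
        cdn→worker: worker black — skip
        api gray
          api→billing: billing black — skip
          api→store: store black — skip
        api black
        metrics gray
          metrics→billing: billing black — skip
        metrics black
        auth gray
          auth→ingest: ingest is gray → back edge
Back edge closes the cycle ingest → web → mailer → cdn → auth → ingest; its vertices are {cdn, web, auth, ingest, mailer}.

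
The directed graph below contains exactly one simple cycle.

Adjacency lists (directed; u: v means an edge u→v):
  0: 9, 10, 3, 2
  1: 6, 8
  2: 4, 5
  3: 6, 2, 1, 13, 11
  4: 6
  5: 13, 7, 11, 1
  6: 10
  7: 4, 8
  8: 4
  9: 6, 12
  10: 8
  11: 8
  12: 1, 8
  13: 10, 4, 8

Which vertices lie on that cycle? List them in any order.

DFS with gray/black marking from 6:
6 gray
  10 gray
    8 gray
      4 gray
        4→6: 6 is gray → back edge
Back edge closes the cycle 6 → 10 → 8 → 4 → 6; its vertices are {4, 6, 8, 10}.

4, 6, 8, 10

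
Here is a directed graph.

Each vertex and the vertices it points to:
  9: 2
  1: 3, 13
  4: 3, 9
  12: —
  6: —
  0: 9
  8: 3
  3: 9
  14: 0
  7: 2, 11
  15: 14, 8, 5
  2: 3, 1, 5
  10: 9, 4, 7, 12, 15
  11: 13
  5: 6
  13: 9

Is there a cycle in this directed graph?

Yes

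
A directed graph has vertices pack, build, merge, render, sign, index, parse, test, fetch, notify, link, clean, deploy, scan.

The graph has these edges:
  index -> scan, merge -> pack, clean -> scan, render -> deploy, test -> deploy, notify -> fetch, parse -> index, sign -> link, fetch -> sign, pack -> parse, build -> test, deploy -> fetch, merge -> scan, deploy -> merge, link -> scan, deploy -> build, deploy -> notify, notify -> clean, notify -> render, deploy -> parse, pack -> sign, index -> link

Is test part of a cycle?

Yes

test is on a cycle iff test can reach itself via ≥1 edge.
test → deploy → build → test — yes.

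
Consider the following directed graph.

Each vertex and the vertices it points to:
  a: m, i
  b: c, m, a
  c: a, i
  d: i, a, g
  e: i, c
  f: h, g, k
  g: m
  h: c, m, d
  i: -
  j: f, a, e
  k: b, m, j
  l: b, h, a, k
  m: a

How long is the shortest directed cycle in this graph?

For each vertex v, BFS finds the shortest path from v back to v.
The shortest such closed walk is m → a → m, length 2.

2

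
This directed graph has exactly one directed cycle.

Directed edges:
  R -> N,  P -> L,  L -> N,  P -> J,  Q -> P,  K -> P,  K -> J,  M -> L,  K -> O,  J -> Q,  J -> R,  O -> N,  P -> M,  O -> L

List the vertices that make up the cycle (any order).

DFS with gray/black marking from J:
J gray
  Q gray
    P gray
      M gray
        L gray
          N gray
          N black
        L black
      M black
      P→J: J is gray → back edge
Back edge closes the cycle J → Q → P → J; its vertices are {J, P, Q}.

J, P, Q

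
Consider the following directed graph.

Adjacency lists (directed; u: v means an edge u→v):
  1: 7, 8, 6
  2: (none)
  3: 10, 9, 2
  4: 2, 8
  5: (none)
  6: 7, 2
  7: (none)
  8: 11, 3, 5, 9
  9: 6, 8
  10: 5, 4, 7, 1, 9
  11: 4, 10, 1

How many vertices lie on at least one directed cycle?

A vertex is on a directed cycle iff it belongs to a strongly connected component of size ≥ 2 (or has a self-loop).
The vertices on cycles are {1, 3, 4, 8, 9, 10, 11} — 7 in total.

7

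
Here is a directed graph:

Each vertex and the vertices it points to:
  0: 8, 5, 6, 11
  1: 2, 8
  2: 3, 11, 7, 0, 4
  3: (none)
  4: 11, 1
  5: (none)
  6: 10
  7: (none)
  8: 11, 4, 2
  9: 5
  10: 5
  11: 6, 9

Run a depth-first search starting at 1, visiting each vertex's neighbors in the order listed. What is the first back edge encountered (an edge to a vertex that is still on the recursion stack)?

DFS from 1 (visiting each vertex's neighbors in the order listed); mark gray on enter, black on exit:
1 gray
  2 gray
    3 gray
    3 black
    11 gray
      6 gray
        10 gray
          5 gray
          5 black
        10 black
      6 black
      9 gray
        9→5: 5 black — skip
      9 black
    11 black
    7 gray
    7 black
    0 gray
      8 gray
        8→11: 11 black — skip
        4 gray
          4→11: 11 black — skip
          4→1: 1 is gray → back edge
First back edge: 4 → 1.

4->1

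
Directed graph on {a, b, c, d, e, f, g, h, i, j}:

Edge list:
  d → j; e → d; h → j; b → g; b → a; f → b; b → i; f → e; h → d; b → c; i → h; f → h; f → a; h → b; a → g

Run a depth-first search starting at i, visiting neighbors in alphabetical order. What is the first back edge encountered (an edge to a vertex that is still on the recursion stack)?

b→i

DFS from i (visiting neighbors in alphabetical order); mark gray on enter, black on exit:
i gray
  h gray
    b gray
      a gray
        g gray
        g black
      a black
      c gray
      c black
      b→g: g black — skip
      b→i: i is gray → back edge
First back edge: b → i.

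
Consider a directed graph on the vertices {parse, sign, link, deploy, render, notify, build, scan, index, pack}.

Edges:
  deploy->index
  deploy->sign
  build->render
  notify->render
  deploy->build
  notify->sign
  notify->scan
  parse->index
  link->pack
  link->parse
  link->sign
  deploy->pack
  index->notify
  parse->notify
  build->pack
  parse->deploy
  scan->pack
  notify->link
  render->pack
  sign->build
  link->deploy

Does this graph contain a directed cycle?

DFS with white/gray/black marking, starting from deploy:
deploy gray
  index gray
    notify gray
      sign gray
        build gray
          render gray
            pack gray
            pack black
          render black
          build→pack: pack black — skip
        build black
      sign black
      notify→render: render black — skip
      link gray
        link→sign: sign black — skip
        link→pack: pack black — skip
        parse gray
          parse→deploy: deploy is gray → back edge
Back edge found, so a cycle exists: deploy → index → notify → link → parse → deploy.

Yes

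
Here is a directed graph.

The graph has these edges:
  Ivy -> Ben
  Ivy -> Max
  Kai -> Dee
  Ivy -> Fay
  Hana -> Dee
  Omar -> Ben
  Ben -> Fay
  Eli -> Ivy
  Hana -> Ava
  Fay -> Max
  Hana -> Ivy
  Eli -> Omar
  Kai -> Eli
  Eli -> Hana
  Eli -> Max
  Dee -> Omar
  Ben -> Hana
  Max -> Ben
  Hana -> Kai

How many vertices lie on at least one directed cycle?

9

A vertex is on a directed cycle iff it belongs to a strongly connected component of size ≥ 2 (or has a self-loop).
The vertices on cycles are {Ben, Dee, Eli, Fay, Ivy, Kai, Max, Hana, Omar} — 9 in total.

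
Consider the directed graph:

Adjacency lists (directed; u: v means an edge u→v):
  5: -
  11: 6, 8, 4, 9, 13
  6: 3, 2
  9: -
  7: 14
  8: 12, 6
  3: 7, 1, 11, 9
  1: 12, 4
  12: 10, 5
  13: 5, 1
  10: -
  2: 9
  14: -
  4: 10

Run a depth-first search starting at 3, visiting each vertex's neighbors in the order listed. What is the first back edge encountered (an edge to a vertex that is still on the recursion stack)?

6->3

DFS from 3 (visiting each vertex's neighbors in the order listed); mark gray on enter, black on exit:
3 gray
  7 gray
    14 gray
    14 black
  7 black
  1 gray
    12 gray
      10 gray
      10 black
      5 gray
      5 black
    12 black
    4 gray
      4→10: 10 black — skip
    4 black
  1 black
  11 gray
    6 gray
      6→3: 3 is gray → back edge
First back edge: 6 → 3.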